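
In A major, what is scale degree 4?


Major scale pattern: W-W-H-W-W-W-H (2-2-1-2-2-2-1 semitones)
Starting from A:
  A + 2 semitones → B
  B + 2 semitones → C#
  C# + 1 semitone → D
  D + 2 semitones → E
  E + 2 semitones → F#
  F# + 2 semitones → G#
  G# + 1 semitone → A
Scale: A B C# D E F# G#
Degree 4 = D


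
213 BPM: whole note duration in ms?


Let's work it out.
One quarter-note beat = 60000 / BPM = 60000 / 213 ms
Whole note = 4 × quarter note
Duration = 4 × 60000 / 213 = 240000 / 213
= 1126.8 ms


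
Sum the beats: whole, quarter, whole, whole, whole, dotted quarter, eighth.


Beat values:
  whole = 4 beats
  quarter = 1 beat
  whole = 4 beats
  whole = 4 beats
  whole = 4 beats
  dotted quarter = 1.5 beats
  eighth = 0.5 beats
Sum = 4 + 1 + 4 + 4 + 4 + 1.5 + 0.5
= 19 beats


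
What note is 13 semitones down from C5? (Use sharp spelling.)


Working:
C5: chromatic position 0 in octave 5 → absolute = 5×12 + 0 = 60
Transpose down 13: 60 - 13 = 47
47 = 3×12 + 11 → B in octave 3
Result = B3


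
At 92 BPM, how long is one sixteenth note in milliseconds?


One quarter-note beat = 60000 / BPM = 60000 / 92 ms
Sixteenth note = 1/4 × quarter note
Duration = 1/4 × 60000 / 92 = 15000 / 92
= 163.0 ms


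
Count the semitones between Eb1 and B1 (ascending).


Absolute semitone position = octave×12 + chromatic position
Eb1: 1×12 + 3 = 15
B1: 1×12 + 11 = 23
Difference = 23 - 15 = 8
= 8 semitones


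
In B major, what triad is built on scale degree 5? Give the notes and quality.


Working:
B major scale: B C# D# E F# G# A#
Diatonic triad on degree 5 stacks scale notes 5, 7, 2: F# A# C#
F#→A# = 4 semitones; F#→C# = 7 semitones → major triad
= F# A# C# (major)


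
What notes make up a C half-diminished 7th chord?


Reasoning:
Half-diminished 7th chord = root + minor 3rd + diminished 5th + minor 7th
Seventh chords stack in thirds, so the letter names are C-E-G-B
Root: C
Minor 3rd above C: Eb
Diminished 5th above C: Gb
Minor 7th above C: Bb
Chord = C Eb Gb Bb


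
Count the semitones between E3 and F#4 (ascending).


Working:
Absolute semitone position = octave×12 + chromatic position
E3: 3×12 + 4 = 40
F#4: 4×12 + 6 = 54
Difference = 54 - 40 = 14
= 14 semitones


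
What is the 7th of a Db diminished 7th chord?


Diminished 7th chord = root + minor 3rd + diminished 5th + diminished 7th
Seventh chords stack in thirds, so the letter names are D-F-A-C
Root: Db
Minor 3rd above Db: Fb
Diminished 5th above Db: Abb
Diminished 7th above Db: Cbb
The 7th = Cbb


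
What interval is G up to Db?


Reasoning:
Letter names: G → D spans 5 letter names → a 5th
Semitones: G → Db = 6 half-steps
A 5th of 6 semitones is a diminished 5th
= diminished 5th


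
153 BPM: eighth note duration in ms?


Let's work it out.
One quarter-note beat = 60000 / BPM = 60000 / 153 ms
Eighth note = 1/2 × quarter note
Duration = 1/2 × 60000 / 153 = 30000 / 153
= 196.1 ms


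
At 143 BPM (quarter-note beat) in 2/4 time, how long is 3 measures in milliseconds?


Reasoning:
Quarter-note beat duration = 60000 / 143 ms
Beats per measure (2/4) = 2
One measure = 2 × 60000 / 143 = 120000 / 143 ms
3 measures = 3 × 120000 / 143 = 360000 / 143
= 2517.5 ms


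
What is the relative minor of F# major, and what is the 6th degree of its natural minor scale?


Step by step:
The relative minor shares the major's key signature and starts on its 6th degree
6th degree = a major 6th above the tonic; a major 6th above F# is D#
→ relative minor of F# major is D# minor
D# natural minor scale: D# E# F# G# A# B C#
= D# minor; 6th degree = B


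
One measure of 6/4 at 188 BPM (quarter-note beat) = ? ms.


Let's work it out.
Quarter-note beat duration = 60000 / 188 ms
Beats per measure (6/4) = 6
One measure = 6 × 60000 / 188 = 360000 / 188 ms
= 1914.9 ms


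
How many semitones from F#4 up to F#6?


Working:
Absolute semitone position = octave×12 + chromatic position
F#4: 4×12 + 6 = 54
F#6: 6×12 + 6 = 78
Difference = 78 - 54 = 24
= 24 semitones


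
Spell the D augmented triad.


Let's work it out.
Augmented triad = root + major 3rd (4 semitones) + augmented 5th (8 semitones)
A triad on D stacks thirds, so the chord tones use letter names D-F-A
Root: D
Major 3rd above D: F#
Augmented 5th above D: A#
Chord = D F# A#


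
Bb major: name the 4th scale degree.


Step by step:
Major scale pattern: W-W-H-W-W-W-H (2-2-1-2-2-2-1 semitones)
Starting from Bb:
  Bb + 2 semitones → C
  C + 2 semitones → D
  D + 1 semitone → Eb
  Eb + 2 semitones → F
  F + 2 semitones → G
  G + 2 semitones → A
  A + 1 semitone → Bb
Scale: Bb C D Eb F G A
Degree 4 = Eb


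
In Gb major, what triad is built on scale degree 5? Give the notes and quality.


Solution.
Gb major scale: Gb Ab Bb Cb Db Eb F
Diatonic triad on degree 5 stacks scale notes 5, 7, 2: Db F Ab
Db→F = 4 semitones; Db→Ab = 7 semitones → major triad
= Db F Ab (major)


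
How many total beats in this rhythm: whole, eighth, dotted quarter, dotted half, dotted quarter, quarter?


Step by step:
Beat values:
  whole = 4 beats
  eighth = 0.5 beats
  dotted quarter = 1.5 beats
  dotted half = 3 beats
  dotted quarter = 1.5 beats
  quarter = 1 beat
Sum = 4 + 0.5 + 1.5 + 3 + 1.5 + 1
= 11.5 beats


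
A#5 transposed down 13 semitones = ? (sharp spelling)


A#5: chromatic position 10 in octave 5 → absolute = 5×12 + 10 = 70
Transpose down 13: 70 - 13 = 57
57 = 4×12 + 9 → A in octave 4
Result = A4


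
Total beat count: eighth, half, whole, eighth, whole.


Working:
Beat values:
  eighth = 0.5 beats
  half = 2 beats
  whole = 4 beats
  eighth = 0.5 beats
  whole = 4 beats
Sum = 0.5 + 2 + 4 + 0.5 + 4
= 11 beats


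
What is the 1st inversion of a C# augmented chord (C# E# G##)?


Let's work it out.
Root position: C# E# G##
1st inversion: move root up an octave
Bass note: E#
Notes (bottom to top) = E# G## C#


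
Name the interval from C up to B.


Letter names: C → B spans 7 letter names → a 7th
Semitones: C → B = 11 half-steps
A 7th of 11 semitones is a major 7th
= major 7th


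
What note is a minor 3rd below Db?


A 3rd spans 3 letter names, so from D we land on B
A minor 3rd = 3 semitones below Db
Spell B at that pitch: Bb
= Bb


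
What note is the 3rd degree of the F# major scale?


Solution.
Major scale pattern: W-W-H-W-W-W-H (2-2-1-2-2-2-1 semitones)
Starting from F#:
  F# + 2 semitones → G#
  G# + 2 semitones → A#
  A# + 1 semitone → B
  B + 2 semitones → C#
  C# + 2 semitones → D#
  D# + 2 semitones → E#
  E# + 1 semitone → F#
Scale: F# G# A# B C# D# E#
Degree 3 = A#


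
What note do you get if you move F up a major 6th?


major 6th: 6 letter names, 9 semitones
Letter: F + 5 → D
Pitch: F + 9 semitones, spelled as a D → D
= D


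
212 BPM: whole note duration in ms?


Solution.
One quarter-note beat = 60000 / BPM = 60000 / 212 ms
Whole note = 4 × quarter note
Duration = 4 × 60000 / 212 = 240000 / 212
= 1132.1 ms


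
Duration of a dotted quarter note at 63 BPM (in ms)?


One quarter-note beat = 60000 / BPM = 60000 / 63 ms
Dotted quarter note = 3/2 × quarter note
Duration = 3/2 × 60000 / 63 = 90000 / 63
= 1428.6 ms


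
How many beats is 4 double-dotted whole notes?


Base whole note = 4 beats
Dot 1 adds half the previous value: +2
Dot 2 adds half the previous value: +1
One double-dotted whole = 4 + 2 + 1 = 7
4 of them = 4 × 7 = 28
= 28 beats


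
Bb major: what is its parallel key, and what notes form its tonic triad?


Step by step:
Parallel keys share the same tonic but differ in mode
Bb major → parallel is Bb minor
Tonic triad of Bb minor = Bb Db F
= Bb minor; triad = Bb Db F


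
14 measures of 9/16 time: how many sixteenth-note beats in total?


Time signature 9/16: the bottom number 16 means the sixteenth note gets one count
The top number 9 means 9 sixteenth-note beats per measure
Total = 9 × 14 measures
= 126 sixteenth-note beats


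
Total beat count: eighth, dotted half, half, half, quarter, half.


Beat values:
  eighth = 0.5 beats
  dotted half = 3 beats
  half = 2 beats
  half = 2 beats
  quarter = 1 beat
  half = 2 beats
Sum = 0.5 + 3 + 2 + 2 + 1 + 2
= 10.5 beats


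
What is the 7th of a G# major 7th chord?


Step by step:
Major 7th chord = root + major 3rd + perfect 5th + major 7th
Seventh chords stack in thirds, so the letter names are G-B-D-F
Root: G#
Major 3rd above G#: B#
Perfect 5th above G#: D#
Major 7th above G#: F##
The 7th = F##


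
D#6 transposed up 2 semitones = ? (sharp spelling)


Solution.
D#6: chromatic position 3 in octave 6 → absolute = 6×12 + 3 = 75
Transpose up 2: 75 + 2 = 77
77 = 6×12 + 5 → F in octave 6
Result = F6


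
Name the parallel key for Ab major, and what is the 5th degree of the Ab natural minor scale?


Solution.
Parallel keys share the same tonic but differ in mode
Ab major → parallel is Ab minor
Ab natural minor scale: Ab Bb Cb Db Eb Fb Gb
= Ab minor; 5th degree = Eb


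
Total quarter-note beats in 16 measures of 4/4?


Solution.
Time signature 4/4: the bottom number 4 means the quarter note gets one count
The top number 4 means 4 quarter-note beats per measure
Total = 4 × 16 measures
= 64 quarter-note beats


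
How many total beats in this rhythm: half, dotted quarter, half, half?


Solution.
Beat values:
  half = 2 beats
  dotted quarter = 1.5 beats
  half = 2 beats
  half = 2 beats
Sum = 2 + 1.5 + 2 + 2
= 7.5 beats


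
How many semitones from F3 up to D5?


Let's work it out.
Absolute semitone position = octave×12 + chromatic position
F3: 3×12 + 5 = 41
D5: 5×12 + 2 = 62
Difference = 62 - 41 = 21
= 21 semitones


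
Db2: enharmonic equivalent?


Working:
Enharmonic notes sound the same pitch but are spelled with different letter names
Db and C# name the same pitch class
= C#2


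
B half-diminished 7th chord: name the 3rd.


Working:
Half-diminished 7th chord = root + minor 3rd + diminished 5th + minor 7th
Seventh chords stack in thirds, so the letter names are B-D-F-A
Root: B
Minor 3rd above B: D
Diminished 5th above B: F
Minor 7th above B: A
The 3rd = D


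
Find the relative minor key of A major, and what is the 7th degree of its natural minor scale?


Step by step:
The relative minor shares the major's key signature and starts on its 6th degree
6th degree = a major 6th above the tonic; a major 6th above A is F#
→ relative minor of A major is F# minor
F# natural minor scale: F# G# A B C# D E
= F# minor; 7th degree = E


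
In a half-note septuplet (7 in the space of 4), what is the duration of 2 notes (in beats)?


Let's work it out.
Septuplet: 7 notes occupy the space of 4 half notes
Space = 4 × 2 = 8 beats
Each septuplet note = 8 / 7 = 8/7 beats
2 notes = 2 × 8/7 = 16/7
= 16/7 beats


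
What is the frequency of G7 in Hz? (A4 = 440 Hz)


Reasoning:
f = 440 × 2^(n/12) where n = semitones from A4
G7: 34 semitones from A4
f = 440 × 2^(34/12)
f = 3135.96 Hz


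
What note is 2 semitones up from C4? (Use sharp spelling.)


Let's work it out.
C4: chromatic position 0 in octave 4 → absolute = 4×12 + 0 = 48
Transpose up 2: 48 + 2 = 50
50 = 4×12 + 2 → D in octave 4
Result = D4


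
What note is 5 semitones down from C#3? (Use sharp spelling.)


Reasoning:
C#3: chromatic position 1 in octave 3 → absolute = 3×12 + 1 = 37
Transpose down 5: 37 - 5 = 32
32 = 2×12 + 8 → G# in octave 2
Result = G#2


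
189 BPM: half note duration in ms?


Step by step:
One quarter-note beat = 60000 / BPM = 60000 / 189 ms
Half note = 2 × quarter note
Duration = 2 × 60000 / 189 = 120000 / 189
= 634.9 ms


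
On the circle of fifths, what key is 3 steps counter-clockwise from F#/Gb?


Each counter-clockwise step moves down a perfect 5th (= up a perfect 4th)
From F#/Gb: F#/Gb → B → E → A
= A


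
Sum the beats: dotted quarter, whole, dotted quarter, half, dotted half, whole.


Reasoning:
Beat values:
  dotted quarter = 1.5 beats
  whole = 4 beats
  dotted quarter = 1.5 beats
  half = 2 beats
  dotted half = 3 beats
  whole = 4 beats
Sum = 1.5 + 4 + 1.5 + 2 + 3 + 4
= 16 beats


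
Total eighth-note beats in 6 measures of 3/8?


Solution.
Time signature 3/8: the bottom number 8 means the eighth note gets one count
The top number 3 means 3 eighth-note beats per measure
Total = 3 × 6 measures
= 18 eighth-note beats


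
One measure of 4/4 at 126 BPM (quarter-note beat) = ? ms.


Solution.
Quarter-note beat duration = 60000 / 126 ms
Beats per measure (4/4) = 4
One measure = 4 × 60000 / 126 = 240000 / 126 ms
= 1904.8 ms


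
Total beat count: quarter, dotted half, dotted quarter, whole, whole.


Reasoning:
Beat values:
  quarter = 1 beat
  dotted half = 3 beats
  dotted quarter = 1.5 beats
  whole = 4 beats
  whole = 4 beats
Sum = 1 + 3 + 1.5 + 4 + 4
= 13.5 beats


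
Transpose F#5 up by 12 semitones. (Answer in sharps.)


Working:
F#5: chromatic position 6 in octave 5 → absolute = 5×12 + 6 = 66
Transpose up 12: 66 + 12 = 78
78 = 6×12 + 6 → F# in octave 6
Result = F#6


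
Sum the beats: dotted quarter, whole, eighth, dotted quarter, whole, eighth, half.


Working:
Beat values:
  dotted quarter = 1.5 beats
  whole = 4 beats
  eighth = 0.5 beats
  dotted quarter = 1.5 beats
  whole = 4 beats
  eighth = 0.5 beats
  half = 2 beats
Sum = 1.5 + 4 + 0.5 + 1.5 + 4 + 0.5 + 2
= 14 beats


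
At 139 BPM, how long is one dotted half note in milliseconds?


Step by step:
One quarter-note beat = 60000 / BPM = 60000 / 139 ms
Dotted half note = 3 × quarter note
Duration = 3 × 60000 / 139 = 180000 / 139
= 1295.0 ms


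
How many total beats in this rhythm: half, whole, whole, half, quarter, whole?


Beat values:
  half = 2 beats
  whole = 4 beats
  whole = 4 beats
  half = 2 beats
  quarter = 1 beat
  whole = 4 beats
Sum = 2 + 4 + 4 + 2 + 1 + 4
= 17 beats


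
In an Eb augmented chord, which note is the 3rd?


Step by step:
Augmented triad = root + major 3rd (4 semitones) + augmented 5th (8 semitones)
A triad on Eb stacks thirds, so the chord tones use letter names E-G-B
Root: Eb
Major 3rd above Eb: G
Augmented 5th above Eb: B
The 3rd = G


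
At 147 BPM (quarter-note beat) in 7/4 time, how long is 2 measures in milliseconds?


Reasoning:
Quarter-note beat duration = 60000 / 147 ms
Beats per measure (7/4) = 7
One measure = 7 × 60000 / 147 = 420000 / 147 ms
2 measures = 2 × 420000 / 147 = 840000 / 147
= 5714.3 ms


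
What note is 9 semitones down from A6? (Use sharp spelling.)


Working:
A6: chromatic position 9 in octave 6 → absolute = 6×12 + 9 = 81
Transpose down 9: 81 - 9 = 72
72 = 6×12 + 0 → C in octave 6
Result = C6


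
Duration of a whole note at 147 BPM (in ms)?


Reasoning:
One quarter-note beat = 60000 / BPM = 60000 / 147 ms
Whole note = 4 × quarter note
Duration = 4 × 60000 / 147 = 240000 / 147
= 1632.7 ms


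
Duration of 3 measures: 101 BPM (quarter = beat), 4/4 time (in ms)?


Working:
Quarter-note beat duration = 60000 / 101 ms
Beats per measure (4/4) = 4
One measure = 4 × 60000 / 101 = 240000 / 101 ms
3 measures = 3 × 240000 / 101 = 720000 / 101
= 7128.7 ms


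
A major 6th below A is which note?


Working:
A 6th spans 6 letter names, so from A we land on C
A major 6th = 9 semitones below A
Spell C at that pitch: C
= C


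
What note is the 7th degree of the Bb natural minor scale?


Natural minor scale pattern: W-H-W-W-H-W-W (2-1-2-2-1-2-2 semitones)
Starting from Bb:
  Bb + 2 semitones → C
  C + 1 semitone → Db
  Db + 2 semitones → Eb
  Eb + 2 semitones → F
  F + 1 semitone → Gb
  Gb + 2 semitones → Ab
  Ab + 2 semitones → Bb
Scale: Bb C Db Eb F Gb Ab
Degree 7 = Ab


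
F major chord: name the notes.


Solution.
Major triad = root + major 3rd (4 semitones) + perfect 5th (7 semitones)
A triad on F stacks thirds, so the chord tones use letter names F-A-C
Root: F
Major 3rd above F: A
Perfect 5th above F: C
Chord = F A C


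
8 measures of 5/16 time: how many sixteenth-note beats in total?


Time signature 5/16: the bottom number 16 means the sixteenth note gets one count
The top number 5 means 5 sixteenth-note beats per measure
Total = 5 × 8 measures
= 40 sixteenth-note beats


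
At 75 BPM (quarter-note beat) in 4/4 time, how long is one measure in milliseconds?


Let's work it out.
Quarter-note beat duration = 60000 / 75 ms
Beats per measure (4/4) = 4
One measure = 4 × 60000 / 75 = 240000 / 75 ms
= 3200.0 ms


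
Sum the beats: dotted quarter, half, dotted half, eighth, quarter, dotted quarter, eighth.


Solution.
Beat values:
  dotted quarter = 1.5 beats
  half = 2 beats
  dotted half = 3 beats
  eighth = 0.5 beats
  quarter = 1 beat
  dotted quarter = 1.5 beats
  eighth = 0.5 beats
Sum = 1.5 + 2 + 3 + 0.5 + 1 + 1.5 + 0.5
= 10 beats


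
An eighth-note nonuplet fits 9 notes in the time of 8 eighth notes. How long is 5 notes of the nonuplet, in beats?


Nonuplet: 9 notes occupy the space of 8 eighth notes
Space = 8 × 1/2 = 4 beats
Each nonuplet note = 4 / 9 = 4/9 beats
5 notes = 5 × 4/9 = 20/9
= 20/9 beats


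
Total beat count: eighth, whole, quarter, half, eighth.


Working:
Beat values:
  eighth = 0.5 beats
  whole = 4 beats
  quarter = 1 beat
  half = 2 beats
  eighth = 0.5 beats
Sum = 0.5 + 4 + 1 + 2 + 0.5
= 8 beats


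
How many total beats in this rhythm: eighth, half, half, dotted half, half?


Let's work it out.
Beat values:
  eighth = 0.5 beats
  half = 2 beats
  half = 2 beats
  dotted half = 3 beats
  half = 2 beats
Sum = 0.5 + 2 + 2 + 3 + 2
= 9.5 beats


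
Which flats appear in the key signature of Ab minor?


Step by step:
Flat minor keys: A(0), D(1), G(2), C(3), F(4), Bb(5), Eb(6), Ab(7)
Ab minor has 7 flats
Order of flats: Bb Eb Ab Db Gb Cb Fb → first 7: Bb, Eb, Ab, Db, Gb, Cb, Fb
= Bb, Eb, Ab, Db, Gb, Cb, Fb


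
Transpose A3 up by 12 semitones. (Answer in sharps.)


A3: chromatic position 9 in octave 3 → absolute = 3×12 + 9 = 45
Transpose up 12: 45 + 12 = 57
57 = 4×12 + 9 → A in octave 4
Result = A4


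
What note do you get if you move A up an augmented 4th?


Let's work it out.
augmented 4th: 4 letter names, 6 semitones
Letter: A + 3 → D
Pitch: A + 6 semitones, spelled as a D → D#
= D#


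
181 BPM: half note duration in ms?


Working:
One quarter-note beat = 60000 / BPM = 60000 / 181 ms
Half note = 2 × quarter note
Duration = 2 × 60000 / 181 = 120000 / 181
= 663.0 ms


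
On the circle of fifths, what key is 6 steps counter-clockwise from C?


Step by step:
Each counter-clockwise step moves down a perfect 5th (= up a perfect 4th)
From C: C → F → Bb → Eb → Ab → Db → F#/Gb
= F#/Gb


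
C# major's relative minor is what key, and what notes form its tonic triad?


Working:
The relative minor shares the major's key signature and starts on its 6th degree
6th degree = a major 6th above the tonic; a major 6th above C# is A#
→ relative minor of C# major is A# minor
Tonic triad of A# minor = root + minor 3rd + perfect 5th = A# C# E#
= A# minor; triad = A# C# E#


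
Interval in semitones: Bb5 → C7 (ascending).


Working:
Absolute semitone position = octave×12 + chromatic position
Bb5: 5×12 + 10 = 70
C7: 7×12 + 0 = 84
Difference = 84 - 70 = 14
= 14 semitones


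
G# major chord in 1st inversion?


Root position: G# B# D#
1st inversion: move root up an octave
Bass note: B#
Notes (bottom to top) = B# D# G#


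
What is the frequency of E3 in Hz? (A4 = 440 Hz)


Solution.
f = 440 × 2^(n/12) where n = semitones from A4
E3: -17 semitones from A4
f = 440 × 2^(-17/12)
f = 164.81 Hz


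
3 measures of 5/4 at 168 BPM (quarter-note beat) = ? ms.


Reasoning:
Quarter-note beat duration = 60000 / 168 ms
Beats per measure (5/4) = 5
One measure = 5 × 60000 / 168 = 300000 / 168 ms
3 measures = 3 × 300000 / 168 = 900000 / 168
= 5357.1 ms


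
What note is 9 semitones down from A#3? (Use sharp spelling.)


A#3: chromatic position 10 in octave 3 → absolute = 3×12 + 10 = 46
Transpose down 9: 46 - 9 = 37
37 = 3×12 + 1 → C# in octave 3
Result = C#3


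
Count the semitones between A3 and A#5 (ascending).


Absolute semitone position = octave×12 + chromatic position
A3: 3×12 + 9 = 45
A#5: 5×12 + 10 = 70
Difference = 70 - 45 = 25
= 25 semitones


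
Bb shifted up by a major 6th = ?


Let's work it out.
major 6th: 6 letter names, 9 semitones
Letter: B + 5 → G
Pitch: Bb + 9 semitones, spelled as a G → G
= G


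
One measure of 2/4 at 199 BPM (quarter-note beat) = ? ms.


Quarter-note beat duration = 60000 / 199 ms
Beats per measure (2/4) = 2
One measure = 2 × 60000 / 199 = 120000 / 199 ms
= 603.0 ms


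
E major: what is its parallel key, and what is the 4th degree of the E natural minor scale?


Working:
Parallel keys share the same tonic but differ in mode
E major → parallel is E minor
E natural minor scale: E F# G A B C D
= E minor; 4th degree = A


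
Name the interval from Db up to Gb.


Reasoning:
Letter names: D → G spans 4 letter names → a 4th
Semitones: Db → Gb = 5 half-steps
A 4th of 5 semitones is a perfect 4th
= perfect 4th


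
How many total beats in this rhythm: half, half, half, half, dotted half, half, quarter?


Beat values:
  half = 2 beats
  half = 2 beats
  half = 2 beats
  half = 2 beats
  dotted half = 3 beats
  half = 2 beats
  quarter = 1 beat
Sum = 2 + 2 + 2 + 2 + 3 + 2 + 1
= 14 beats


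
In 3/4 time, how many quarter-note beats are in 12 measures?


Working:
Time signature 3/4: the bottom number 4 means the quarter note gets one count
The top number 3 means 3 quarter-note beats per measure
Total = 3 × 12 measures
= 36 quarter-note beats


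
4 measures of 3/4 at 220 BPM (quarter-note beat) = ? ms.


Solution.
Quarter-note beat duration = 60000 / 220 ms
Beats per measure (3/4) = 3
One measure = 3 × 60000 / 220 = 180000 / 220 ms
4 measures = 4 × 180000 / 220 = 720000 / 220
= 3272.7 ms


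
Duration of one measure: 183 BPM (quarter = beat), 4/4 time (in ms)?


Quarter-note beat duration = 60000 / 183 ms
Beats per measure (4/4) = 4
One measure = 4 × 60000 / 183 = 240000 / 183 ms
= 1311.5 ms


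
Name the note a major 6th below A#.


Working:
A 6th spans 6 letter names, so from A we land on C
A major 6th = 9 semitones below A#
Spell C at that pitch: C#
= C#


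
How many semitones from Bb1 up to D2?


Let's work it out.
Absolute semitone position = octave×12 + chromatic position
Bb1: 1×12 + 10 = 22
D2: 2×12 + 2 = 26
Difference = 26 - 22 = 4
= 4 semitones


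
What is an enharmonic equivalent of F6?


Solution.
Enharmonic notes sound the same pitch but are spelled with different letter names
F and E# name the same pitch class
= E#6


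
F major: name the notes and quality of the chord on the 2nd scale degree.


Reasoning:
F major scale: F G A Bb C D E
Diatonic triad on degree 2 stacks scale notes 2, 4, 6: G Bb D
G→Bb = 3 semitones; G→D = 7 semitones → minor triad
= G Bb D (minor)


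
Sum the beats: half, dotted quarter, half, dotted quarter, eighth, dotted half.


Reasoning:
Beat values:
  half = 2 beats
  dotted quarter = 1.5 beats
  half = 2 beats
  dotted quarter = 1.5 beats
  eighth = 0.5 beats
  dotted half = 3 beats
Sum = 2 + 1.5 + 2 + 1.5 + 0.5 + 3
= 10.5 beats


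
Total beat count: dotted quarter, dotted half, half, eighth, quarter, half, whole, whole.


Reasoning:
Beat values:
  dotted quarter = 1.5 beats
  dotted half = 3 beats
  half = 2 beats
  eighth = 0.5 beats
  quarter = 1 beat
  half = 2 beats
  whole = 4 beats
  whole = 4 beats
Sum = 1.5 + 3 + 2 + 0.5 + 1 + 2 + 4 + 4
= 18 beats


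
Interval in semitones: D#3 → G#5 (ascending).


Reasoning:
Absolute semitone position = octave×12 + chromatic position
D#3: 3×12 + 3 = 39
G#5: 5×12 + 8 = 68
Difference = 68 - 39 = 29
= 29 semitones


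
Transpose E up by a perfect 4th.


perfect 4th: 4 letter names, 5 semitones
Letter: E + 3 → A
Pitch: E + 5 semitones, spelled as an A → A
= A


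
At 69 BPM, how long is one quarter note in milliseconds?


Solution.
One quarter-note beat = 60000 / BPM = 60000 / 69 ms
Duration = 60000 / 69
= 869.6 ms


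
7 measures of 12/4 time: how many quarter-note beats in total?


Reasoning:
Time signature 12/4: the bottom number 4 means the quarter note gets one count
The top number 12 means 12 quarter-note beats per measure
Total = 12 × 7 measures
= 84 quarter-note beats


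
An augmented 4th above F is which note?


A 4th spans 4 letter names, so from F we land on B
An augmented 4th = 6 semitones above F
Spell B at that pitch: B
= B


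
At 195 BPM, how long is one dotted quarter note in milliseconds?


One quarter-note beat = 60000 / BPM = 60000 / 195 ms
Dotted quarter note = 3/2 × quarter note
Duration = 3/2 × 60000 / 195 = 90000 / 195
= 461.5 ms


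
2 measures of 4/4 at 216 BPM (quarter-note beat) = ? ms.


Solution.
Quarter-note beat duration = 60000 / 216 ms
Beats per measure (4/4) = 4
One measure = 4 × 60000 / 216 = 240000 / 216 ms
2 measures = 2 × 240000 / 216 = 480000 / 216
= 2222.2 ms


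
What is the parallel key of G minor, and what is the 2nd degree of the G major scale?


Step by step:
Parallel keys share the same tonic but differ in mode
G minor → parallel is G major
G major scale: G A B C D E F#
= G major; 2nd degree = A


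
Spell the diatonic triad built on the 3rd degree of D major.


Working:
D major scale: D E F# G A B C#
Diatonic triad on degree 3 stacks scale notes 3, 5, 7: F# A C#
F#→A = 3 semitones; F#→C# = 7 semitones → minor triad
= F# A C# (minor)


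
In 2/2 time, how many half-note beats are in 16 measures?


Working:
Time signature 2/2: the bottom number 2 means the half note gets one count
The top number 2 means 2 half-note beats per measure
Total = 2 × 16 measures
= 32 half-note beats


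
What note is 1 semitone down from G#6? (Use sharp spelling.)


Let's work it out.
G#6: chromatic position 8 in octave 6 → absolute = 6×12 + 8 = 80
Transpose down 1: 80 - 1 = 79
79 = 6×12 + 7 → G in octave 6
Result = G6


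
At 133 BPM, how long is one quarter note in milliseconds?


Step by step:
One quarter-note beat = 60000 / BPM = 60000 / 133 ms
Duration = 60000 / 133
= 451.1 ms


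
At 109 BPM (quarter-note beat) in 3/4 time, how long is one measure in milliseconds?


Solution.
Quarter-note beat duration = 60000 / 109 ms
Beats per measure (3/4) = 3
One measure = 3 × 60000 / 109 = 180000 / 109 ms
= 1651.4 ms


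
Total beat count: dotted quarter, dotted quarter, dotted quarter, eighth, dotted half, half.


Working:
Beat values:
  dotted quarter = 1.5 beats
  dotted quarter = 1.5 beats
  dotted quarter = 1.5 beats
  eighth = 0.5 beats
  dotted half = 3 beats
  half = 2 beats
Sum = 1.5 + 1.5 + 1.5 + 0.5 + 3 + 2
= 10 beats


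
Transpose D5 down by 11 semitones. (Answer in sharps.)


D5: chromatic position 2 in octave 5 → absolute = 5×12 + 2 = 62
Transpose down 11: 62 - 11 = 51
51 = 4×12 + 3 → D# in octave 4
Result = D#4


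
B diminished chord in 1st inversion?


Reasoning:
Root position: B D F
1st inversion: move root up an octave
Bass note: D
Notes (bottom to top) = D F B


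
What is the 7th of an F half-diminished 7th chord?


Working:
Half-diminished 7th chord = root + minor 3rd + diminished 5th + minor 7th
Seventh chords stack in thirds, so the letter names are F-A-C-E
Root: F
Minor 3rd above F: Ab
Diminished 5th above F: Cb
Minor 7th above F: Eb
The 7th = Eb


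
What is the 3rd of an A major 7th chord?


Step by step:
Major 7th chord = root + major 3rd + perfect 5th + major 7th
Seventh chords stack in thirds, so the letter names are A-C-E-G
Root: A
Major 3rd above A: C#
Perfect 5th above A: E
Major 7th above A: G#
The 3rd = C#


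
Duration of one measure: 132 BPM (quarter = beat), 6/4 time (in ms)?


Quarter-note beat duration = 60000 / 132 ms
Beats per measure (6/4) = 6
One measure = 6 × 60000 / 132 = 360000 / 132 ms
= 2727.3 ms


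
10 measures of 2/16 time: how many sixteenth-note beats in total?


Let's work it out.
Time signature 2/16: the bottom number 16 means the sixteenth note gets one count
The top number 2 means 2 sixteenth-note beats per measure
Total = 2 × 10 measures
= 20 sixteenth-note beats


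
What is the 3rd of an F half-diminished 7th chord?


Working:
Half-diminished 7th chord = root + minor 3rd + diminished 5th + minor 7th
Seventh chords stack in thirds, so the letter names are F-A-C-E
Root: F
Minor 3rd above F: Ab
Diminished 5th above F: Cb
Minor 7th above F: Eb
The 3rd = Ab


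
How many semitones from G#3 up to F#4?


Working:
Absolute semitone position = octave×12 + chromatic position
G#3: 3×12 + 8 = 44
F#4: 4×12 + 6 = 54
Difference = 54 - 44 = 10
= 10 semitones


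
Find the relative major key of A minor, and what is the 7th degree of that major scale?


Solution.
The relative major shares the key signature and is a minor 3rd above the minor tonic
A minor 3rd above A is C
→ relative major of A minor is C major
C major scale: C D E F G A B
= C major; 7th degree = B


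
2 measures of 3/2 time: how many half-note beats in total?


Let's work it out.
Time signature 3/2: the bottom number 2 means the half note gets one count
The top number 3 means 3 half-note beats per measure
Total = 3 × 2 measures
= 6 half-note beats


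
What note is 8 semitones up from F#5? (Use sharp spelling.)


F#5: chromatic position 6 in octave 5 → absolute = 5×12 + 6 = 66
Transpose up 8: 66 + 8 = 74
74 = 6×12 + 2 → D in octave 6
Result = D6


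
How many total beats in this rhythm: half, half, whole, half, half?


Beat values:
  half = 2 beats
  half = 2 beats
  whole = 4 beats
  half = 2 beats
  half = 2 beats
Sum = 2 + 2 + 4 + 2 + 2
= 12 beats


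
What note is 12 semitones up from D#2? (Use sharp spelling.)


D#2: chromatic position 3 in octave 2 → absolute = 2×12 + 3 = 27
Transpose up 12: 27 + 12 = 39
39 = 3×12 + 3 → D# in octave 3
Result = D#3


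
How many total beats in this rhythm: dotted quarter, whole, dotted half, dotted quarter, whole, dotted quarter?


Solution.
Beat values:
  dotted quarter = 1.5 beats
  whole = 4 beats
  dotted half = 3 beats
  dotted quarter = 1.5 beats
  whole = 4 beats
  dotted quarter = 1.5 beats
Sum = 1.5 + 4 + 3 + 1.5 + 4 + 1.5
= 15.5 beats


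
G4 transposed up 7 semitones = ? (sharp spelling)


Step by step:
G4: chromatic position 7 in octave 4 → absolute = 4×12 + 7 = 55
Transpose up 7: 55 + 7 = 62
62 = 5×12 + 2 → D in octave 5
Result = D5


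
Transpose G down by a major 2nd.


major 2nd: 2 letter names, 2 semitones
Letter: G - 1 → F
Pitch: G - 2 semitones, spelled as an F → F
= F


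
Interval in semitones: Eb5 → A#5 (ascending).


Working:
Absolute semitone position = octave×12 + chromatic position
Eb5: 5×12 + 3 = 63
A#5: 5×12 + 10 = 70
Difference = 70 - 63 = 7
= 7 semitones


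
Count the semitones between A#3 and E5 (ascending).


Let's work it out.
Absolute semitone position = octave×12 + chromatic position
A#3: 3×12 + 10 = 46
E5: 5×12 + 4 = 64
Difference = 64 - 46 = 18
= 18 semitones


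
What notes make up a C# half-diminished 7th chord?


Let's work it out.
Half-diminished 7th chord = root + minor 3rd + diminished 5th + minor 7th
Seventh chords stack in thirds, so the letter names are C-E-G-B
Root: C#
Minor 3rd above C#: E
Diminished 5th above C#: G
Minor 7th above C#: B
Chord = C# E G B


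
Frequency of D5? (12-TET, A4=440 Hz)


Step by step:
f = 440 × 2^(n/12) where n = semitones from A4
D5: 5 semitones from A4
f = 440 × 2^(5/12)
f = 587.33 Hz


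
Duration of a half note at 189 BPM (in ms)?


Solution.
One quarter-note beat = 60000 / BPM = 60000 / 189 ms
Half note = 2 × quarter note
Duration = 2 × 60000 / 189 = 120000 / 189
= 634.9 ms


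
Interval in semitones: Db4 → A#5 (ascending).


Absolute semitone position = octave×12 + chromatic position
Db4: 4×12 + 1 = 49
A#5: 5×12 + 10 = 70
Difference = 70 - 49 = 21
= 21 semitones


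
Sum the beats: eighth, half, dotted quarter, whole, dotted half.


Let's work it out.
Beat values:
  eighth = 0.5 beats
  half = 2 beats
  dotted quarter = 1.5 beats
  whole = 4 beats
  dotted half = 3 beats
Sum = 0.5 + 2 + 1.5 + 4 + 3
= 11 beats


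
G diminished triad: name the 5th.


Step by step:
Diminished triad = root + minor 3rd (3 semitones) + diminished 5th (6 semitones)
A triad on G stacks thirds, so the chord tones use letter names G-B-D
Root: G
Minor 3rd above G: Bb
Diminished 5th above G: Db
The 5th = Db


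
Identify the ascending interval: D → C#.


Working:
Letter names: D → C spans 7 letter names → a 7th
Semitones: D → C# = 11 half-steps
A 7th of 11 semitones is a major 7th
= major 7th


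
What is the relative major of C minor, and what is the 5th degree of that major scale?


Step by step:
The relative major shares the key signature and is a minor 3rd above the minor tonic
A minor 3rd above C is Eb
→ relative major of C minor is Eb major
Eb major scale: Eb F G Ab Bb C D
= Eb major; 5th degree = Bb


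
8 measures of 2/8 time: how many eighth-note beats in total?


Step by step:
Time signature 2/8: the bottom number 8 means the eighth note gets one count
The top number 2 means 2 eighth-note beats per measure
Total = 2 × 8 measures
= 16 eighth-note beats


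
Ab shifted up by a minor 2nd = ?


minor 2nd: 2 letter names, 1 semitones
Letter: A + 1 → B
Pitch: Ab + 1 semitones, spelled as a B → Bbb
= Bbb


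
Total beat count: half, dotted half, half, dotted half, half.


Solution.
Beat values:
  half = 2 beats
  dotted half = 3 beats
  half = 2 beats
  dotted half = 3 beats
  half = 2 beats
Sum = 2 + 3 + 2 + 3 + 2
= 12 beats


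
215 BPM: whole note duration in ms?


Let's work it out.
One quarter-note beat = 60000 / BPM = 60000 / 215 ms
Whole note = 4 × quarter note
Duration = 4 × 60000 / 215 = 240000 / 215
= 1116.3 ms


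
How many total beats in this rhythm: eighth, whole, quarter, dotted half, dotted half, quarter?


Reasoning:
Beat values:
  eighth = 0.5 beats
  whole = 4 beats
  quarter = 1 beat
  dotted half = 3 beats
  dotted half = 3 beats
  quarter = 1 beat
Sum = 0.5 + 4 + 1 + 3 + 3 + 1
= 12.5 beats


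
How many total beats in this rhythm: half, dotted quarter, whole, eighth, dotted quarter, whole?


Reasoning:
Beat values:
  half = 2 beats
  dotted quarter = 1.5 beats
  whole = 4 beats
  eighth = 0.5 beats
  dotted quarter = 1.5 beats
  whole = 4 beats
Sum = 2 + 1.5 + 4 + 0.5 + 1.5 + 4
= 13.5 beats


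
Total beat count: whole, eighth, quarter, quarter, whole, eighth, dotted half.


Solution.
Beat values:
  whole = 4 beats
  eighth = 0.5 beats
  quarter = 1 beat
  quarter = 1 beat
  whole = 4 beats
  eighth = 0.5 beats
  dotted half = 3 beats
Sum = 4 + 0.5 + 1 + 1 + 4 + 0.5 + 3
= 14 beats


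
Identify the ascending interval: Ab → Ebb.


Step by step:
Letter names: A → E spans 5 letter names → a 5th
Semitones: Ab → Ebb = 6 half-steps
A 5th of 6 semitones is a diminished 5th
= diminished 5th


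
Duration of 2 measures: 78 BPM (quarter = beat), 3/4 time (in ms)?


Solution.
Quarter-note beat duration = 60000 / 78 ms
Beats per measure (3/4) = 3
One measure = 3 × 60000 / 78 = 180000 / 78 ms
2 measures = 2 × 180000 / 78 = 360000 / 78
= 4615.4 ms


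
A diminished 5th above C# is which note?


Let's work it out.
A 5th spans 5 letter names, so from C we land on G
A diminished 5th = 6 semitones above C#
Spell G at that pitch: G
= G


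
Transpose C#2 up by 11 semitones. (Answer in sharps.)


Working:
C#2: chromatic position 1 in octave 2 → absolute = 2×12 + 1 = 25
Transpose up 11: 25 + 11 = 36
36 = 3×12 + 0 → C in octave 3
Result = C3


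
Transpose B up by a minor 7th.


Reasoning:
minor 7th: 7 letter names, 10 semitones
Letter: B + 6 → A
Pitch: B + 10 semitones, spelled as an A → A
= A


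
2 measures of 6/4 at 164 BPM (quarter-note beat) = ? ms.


Quarter-note beat duration = 60000 / 164 ms
Beats per measure (6/4) = 6
One measure = 6 × 60000 / 164 = 360000 / 164 ms
2 measures = 2 × 360000 / 164 = 720000 / 164
= 4390.2 ms


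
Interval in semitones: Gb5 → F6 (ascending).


Step by step:
Absolute semitone position = octave×12 + chromatic position
Gb5: 5×12 + 6 = 66
F6: 6×12 + 5 = 77
Difference = 77 - 66 = 11
= 11 semitones


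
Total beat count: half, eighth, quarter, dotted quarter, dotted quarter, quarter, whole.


Step by step:
Beat values:
  half = 2 beats
  eighth = 0.5 beats
  quarter = 1 beat
  dotted quarter = 1.5 beats
  dotted quarter = 1.5 beats
  quarter = 1 beat
  whole = 4 beats
Sum = 2 + 0.5 + 1 + 1.5 + 1.5 + 1 + 4
= 11.5 beats


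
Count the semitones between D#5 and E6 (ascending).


Reasoning:
Absolute semitone position = octave×12 + chromatic position
D#5: 5×12 + 3 = 63
E6: 6×12 + 4 = 76
Difference = 76 - 63 = 13
= 13 semitones


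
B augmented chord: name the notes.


Let's work it out.
Augmented triad = root + major 3rd (4 semitones) + augmented 5th (8 semitones)
A triad on B stacks thirds, so the chord tones use letter names B-D-F
Root: B
Major 3rd above B: D#
Augmented 5th above B: F##
Chord = B D# F##


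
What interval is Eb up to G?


Reasoning:
Letter names: E → G spans 3 letter names → a 3rd
Semitones: Eb → G = 4 half-steps
A 3rd of 4 semitones is a major 3rd
= major 3rd


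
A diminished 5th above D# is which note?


Let's work it out.
A 5th spans 5 letter names, so from D we land on A
A diminished 5th = 6 semitones above D#
Spell A at that pitch: A
= A


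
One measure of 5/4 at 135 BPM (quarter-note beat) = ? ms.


Solution.
Quarter-note beat duration = 60000 / 135 ms
Beats per measure (5/4) = 5
One measure = 5 × 60000 / 135 = 300000 / 135 ms
= 2222.2 ms


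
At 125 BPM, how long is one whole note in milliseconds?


Solution.
One quarter-note beat = 60000 / BPM = 60000 / 125 ms
Whole note = 4 × quarter note
Duration = 4 × 60000 / 125 = 240000 / 125
= 1920.0 ms


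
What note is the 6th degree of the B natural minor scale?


Natural minor scale pattern: W-H-W-W-H-W-W (2-1-2-2-1-2-2 semitones)
Starting from B:
  B + 2 semitones → C#
  C# + 1 semitone → D
  D + 2 semitones → E
  E + 2 semitones → F#
  F# + 1 semitone → G
  G + 2 semitones → A
  A + 2 semitones → B
Scale: B C# D E F# G A
Degree 6 = G


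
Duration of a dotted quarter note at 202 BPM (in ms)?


Let's work it out.
One quarter-note beat = 60000 / BPM = 60000 / 202 ms
Dotted quarter note = 3/2 × quarter note
Duration = 3/2 × 60000 / 202 = 90000 / 202
= 445.5 ms


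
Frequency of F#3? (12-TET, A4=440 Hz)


Let's work it out.
f = 440 × 2^(n/12) where n = semitones from A4
F#3: -15 semitones from A4
f = 440 × 2^(-15/12)
f = 185.00 Hz


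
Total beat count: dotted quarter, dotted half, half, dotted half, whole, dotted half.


Beat values:
  dotted quarter = 1.5 beats
  dotted half = 3 beats
  half = 2 beats
  dotted half = 3 beats
  whole = 4 beats
  dotted half = 3 beats
Sum = 1.5 + 3 + 2 + 3 + 4 + 3
= 16.5 beats


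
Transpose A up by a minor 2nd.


Step by step:
minor 2nd: 2 letter names, 1 semitones
Letter: A + 1 → B
Pitch: A + 1 semitones, spelled as a B → Bb
= Bb


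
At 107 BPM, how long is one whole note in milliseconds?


Working:
One quarter-note beat = 60000 / BPM = 60000 / 107 ms
Whole note = 4 × quarter note
Duration = 4 × 60000 / 107 = 240000 / 107
= 2243.0 ms


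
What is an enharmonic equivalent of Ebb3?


Let's work it out.
Enharmonic notes sound the same pitch but are spelled with different letter names
Ebb and D name the same pitch class
= D3
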